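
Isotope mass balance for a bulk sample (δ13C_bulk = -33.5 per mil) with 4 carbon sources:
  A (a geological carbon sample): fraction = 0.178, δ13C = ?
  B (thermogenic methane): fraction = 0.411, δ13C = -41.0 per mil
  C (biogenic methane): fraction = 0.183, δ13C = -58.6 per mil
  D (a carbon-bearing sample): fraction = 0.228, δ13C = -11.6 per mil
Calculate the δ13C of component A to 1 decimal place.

-18.4 per mil

Isotope mass balance: δ_bulk = Σ fᵢ·δᵢ.
-33.5 = 0.178×δ_A + 0.411×(-41.0) + 0.183×(-58.6) + 0.228×(-11.6)
0.178·δ_A = -33.5 − (-30.220) = -3.280
δ_A = -3.280 / 0.178 = -18.43 per mil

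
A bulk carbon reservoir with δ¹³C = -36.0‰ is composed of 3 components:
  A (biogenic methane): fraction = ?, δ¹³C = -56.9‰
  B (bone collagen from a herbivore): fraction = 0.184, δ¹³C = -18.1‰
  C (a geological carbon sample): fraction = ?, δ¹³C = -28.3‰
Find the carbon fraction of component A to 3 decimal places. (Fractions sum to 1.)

Let f_A and f_C be the unknown fractions; fractions sum to 1 so f_A + f_C = 0.816.
Mass balance: Σ fᵢ·δᵢ = δ_bulk ⇒ f_A·(-56.9) + f_C·(-28.3) = -36.0 − (-3.330) = -32.670
Substitute f_C = 0.816 − f_A:
f_A·(-56.9 − -28.3) = -32.670 − 0.816×(-28.3) = -9.577
f_A = -9.577 / -28.6 = 0.3349

0.335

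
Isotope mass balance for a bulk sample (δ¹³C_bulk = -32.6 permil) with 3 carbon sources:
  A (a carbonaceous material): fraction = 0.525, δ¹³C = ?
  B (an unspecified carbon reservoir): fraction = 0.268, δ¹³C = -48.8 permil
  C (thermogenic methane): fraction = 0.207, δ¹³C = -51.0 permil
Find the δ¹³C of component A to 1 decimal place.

Isotope mass balance: δ_bulk = Σ fᵢ·δᵢ.
-32.6 = 0.525×δ_A + 0.268×(-48.8) + 0.207×(-51.0)
0.525·δ_A = -32.6 − (-23.635) = -8.965
δ_A = -8.965 / 0.525 = -17.08 permil

-17.1 permil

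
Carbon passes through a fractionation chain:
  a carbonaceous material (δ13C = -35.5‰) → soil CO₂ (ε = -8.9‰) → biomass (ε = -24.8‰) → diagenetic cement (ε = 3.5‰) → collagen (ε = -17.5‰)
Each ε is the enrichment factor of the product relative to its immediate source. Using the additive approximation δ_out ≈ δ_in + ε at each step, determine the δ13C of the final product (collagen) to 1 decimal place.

-83.2‰

step 1: δ ≈ -35.5 + (-8.9) = -44.4‰
step 2: δ ≈ -44.4 + (-24.8) = -69.2‰
step 3: δ ≈ -69.2 + (3.5) = -65.7‰
step 4: δ ≈ -65.7 + (-17.5) = -83.2‰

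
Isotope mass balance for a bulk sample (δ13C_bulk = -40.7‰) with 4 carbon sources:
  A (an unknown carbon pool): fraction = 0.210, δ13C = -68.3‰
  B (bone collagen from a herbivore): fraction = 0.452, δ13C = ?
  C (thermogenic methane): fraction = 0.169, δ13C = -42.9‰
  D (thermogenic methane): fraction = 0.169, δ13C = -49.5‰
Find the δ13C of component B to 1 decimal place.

Isotope mass balance: δ_bulk = Σ fᵢ·δᵢ.
-40.7 = 0.210×(-68.3) + 0.452×δ_B + 0.169×(-42.9) + 0.169×(-49.5)
0.452·δ_B = -40.7 − (-29.959) = -10.741
δ_B = -10.741 / 0.452 = -23.76‰

-23.8‰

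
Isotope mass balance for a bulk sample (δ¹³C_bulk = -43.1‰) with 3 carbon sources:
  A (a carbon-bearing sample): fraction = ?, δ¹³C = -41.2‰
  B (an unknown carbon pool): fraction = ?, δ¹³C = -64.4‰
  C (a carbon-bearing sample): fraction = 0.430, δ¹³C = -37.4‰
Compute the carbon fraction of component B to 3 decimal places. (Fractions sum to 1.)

Let f_B and f_A be the unknown fractions; fractions sum to 1 so f_B + f_A = 0.570.
Mass balance: Σ fᵢ·δᵢ = δ_bulk ⇒ f_B·(-64.4) + f_A·(-41.2) = -43.1 − (-16.082) = -27.018
Substitute f_A = 0.570 − f_B:
f_B·(-64.4 − -41.2) = -27.018 − 0.570×(-41.2) = -3.534
f_B = -3.534 / -23.2 = 0.1523

0.152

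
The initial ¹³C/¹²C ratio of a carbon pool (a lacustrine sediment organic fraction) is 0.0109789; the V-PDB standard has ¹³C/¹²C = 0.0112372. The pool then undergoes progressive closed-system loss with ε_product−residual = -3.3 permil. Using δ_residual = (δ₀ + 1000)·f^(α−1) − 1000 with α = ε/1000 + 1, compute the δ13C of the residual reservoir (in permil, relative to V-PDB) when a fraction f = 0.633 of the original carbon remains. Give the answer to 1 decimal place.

-21.5 permil

δ₀ = (0.0109789/0.0112372 − 1)×1000 = (0.977014 − 1)×1000 = -22.986 permil
α − 1 = ε/1000 = -0.0033
f^(α−1) = 0.633^(-0.0033) = 1.001510
δ_res = (-22.986 + 1000) × 1.001510 − 1000 = 978.489 − 1000 = -21.51 permil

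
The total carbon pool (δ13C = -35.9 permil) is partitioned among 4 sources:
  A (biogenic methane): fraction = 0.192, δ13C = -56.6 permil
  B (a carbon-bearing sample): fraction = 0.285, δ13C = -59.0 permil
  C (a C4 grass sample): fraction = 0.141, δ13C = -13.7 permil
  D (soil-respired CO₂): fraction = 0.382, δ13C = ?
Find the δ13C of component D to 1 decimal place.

Isotope mass balance: δ_bulk = Σ fᵢ·δᵢ.
-35.9 = 0.192×(-56.6) + 0.285×(-59.0) + 0.141×(-13.7) + 0.382×δ_D
0.382·δ_D = -35.9 − (-29.614) = -6.286
δ_D = -6.286 / 0.382 = -16.46 permil

-16.5 permil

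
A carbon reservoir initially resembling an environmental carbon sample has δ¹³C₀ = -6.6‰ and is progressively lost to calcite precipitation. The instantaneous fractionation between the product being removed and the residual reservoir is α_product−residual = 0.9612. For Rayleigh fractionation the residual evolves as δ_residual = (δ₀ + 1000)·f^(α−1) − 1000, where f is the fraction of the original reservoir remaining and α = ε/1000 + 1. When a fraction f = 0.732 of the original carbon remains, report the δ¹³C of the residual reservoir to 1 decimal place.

5.5‰

Rayleigh residual: δ_res = (δ₀ + 1000)·f^(α−1) − 1000
α − 1 = -0.03880
f^(α−1) = 0.732^(-0.03880) = 1.012178
δ_res = (-6.6 + 1000) × 1.012178 − 1000 = 1005.498 − 1000 = 5.50‰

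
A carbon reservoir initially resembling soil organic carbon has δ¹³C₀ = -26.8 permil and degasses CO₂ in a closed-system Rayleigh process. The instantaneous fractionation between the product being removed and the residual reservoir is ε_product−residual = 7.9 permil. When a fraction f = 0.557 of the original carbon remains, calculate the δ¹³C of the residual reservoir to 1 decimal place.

Rayleigh residual: δ_res = (δ₀ + 1000)·f^(α−1) − 1000
α = ε/1000 + 1 = 1.00790, so α − 1 = 0.00790
f^(α−1) = 0.557^(0.00790) = 0.995388
δ_res = (-26.8 + 1000) × 0.995388 − 1000 = 968.711 − 1000 = -31.29 permil

-31.3 permil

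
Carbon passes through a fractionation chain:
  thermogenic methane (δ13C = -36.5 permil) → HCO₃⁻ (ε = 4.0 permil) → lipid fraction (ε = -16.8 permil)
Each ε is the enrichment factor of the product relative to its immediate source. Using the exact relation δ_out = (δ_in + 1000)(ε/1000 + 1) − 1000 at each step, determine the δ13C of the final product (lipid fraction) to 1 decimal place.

step 1: δ = (-36.50 + 1000)·(4.0/1000 + 1) − 1000 = -32.65 permil
step 2: δ = (-32.65 + 1000)·(-16.8/1000 + 1) − 1000 = -48.90 permil

-48.9 permil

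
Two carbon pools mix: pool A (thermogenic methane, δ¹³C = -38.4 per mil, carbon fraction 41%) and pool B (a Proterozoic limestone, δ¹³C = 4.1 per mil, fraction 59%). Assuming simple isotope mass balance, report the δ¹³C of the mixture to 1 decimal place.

δ_mix = f_A·δ_A + f_B·δ_B
δ_mix = 0.41 × (-38.4) + 0.59 × (4.1)
δ_mix = -15.74 + 2.42 = -13.32 per mil

-13.3 per mil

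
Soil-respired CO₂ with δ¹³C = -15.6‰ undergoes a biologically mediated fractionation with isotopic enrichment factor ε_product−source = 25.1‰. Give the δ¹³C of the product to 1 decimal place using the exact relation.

9.1‰

To first order, δ_product ≈ δ_source + ε = 9.5‰.
Exactly, δ_product = (δ_source + 1000)·(ε/1000 + 1) − 1000.
δ_product = (-15.6 + 1000) × (25.1/1000 + 1) − 1000
δ_product = 9.11‰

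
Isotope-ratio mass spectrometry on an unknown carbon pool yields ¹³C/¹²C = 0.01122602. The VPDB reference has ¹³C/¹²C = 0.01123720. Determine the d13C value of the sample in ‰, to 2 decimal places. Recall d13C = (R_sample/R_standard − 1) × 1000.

-0.99‰

d13C = (R_sample / R_standard − 1) × 1000
R_sample / R_standard = 0.01122602 / 0.01123720 = 0.999005
d13C = (0.999005 − 1) × 1000 = -0.995‰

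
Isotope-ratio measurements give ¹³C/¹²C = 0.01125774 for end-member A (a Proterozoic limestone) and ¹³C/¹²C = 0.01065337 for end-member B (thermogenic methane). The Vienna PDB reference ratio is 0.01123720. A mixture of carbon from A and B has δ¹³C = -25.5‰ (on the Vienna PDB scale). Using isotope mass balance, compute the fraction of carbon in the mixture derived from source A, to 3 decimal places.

0.492

δ_A = (0.01125774/0.01123720 − 1)×1000 = (1.001828 − 1)×1000 = 1.828‰
δ_B = (0.01065337/0.01123720 − 1)×1000 = (0.948045 − 1)×1000 = -51.955‰
f_A = (δ_mix − δ_B)/(δ_A − δ_B) = (-25.5 − (-51.955))/(1.828 − (-51.955))
f_A = 26.455 / 53.783 = 0.4919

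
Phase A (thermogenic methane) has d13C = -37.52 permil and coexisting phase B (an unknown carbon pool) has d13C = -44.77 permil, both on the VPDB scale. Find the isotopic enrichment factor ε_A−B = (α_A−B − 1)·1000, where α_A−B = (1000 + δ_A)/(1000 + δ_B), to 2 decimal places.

α_A−B = (1000 + -37.52) / (1000 + -44.77) = 962.48 / 955.23 = 1.007590
ε_A−B = (1.007590 − 1) × 1000 = 7.590 permil
(The approximation ε ≈ δ_A − δ_B would give 7.25 permil.)

7.59 permil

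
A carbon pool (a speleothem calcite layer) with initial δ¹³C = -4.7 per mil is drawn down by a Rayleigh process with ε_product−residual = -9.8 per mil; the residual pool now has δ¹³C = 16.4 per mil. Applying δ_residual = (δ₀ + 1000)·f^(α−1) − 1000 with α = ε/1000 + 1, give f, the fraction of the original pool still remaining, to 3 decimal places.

α − 1 = ε/1000 = -0.0098
(δ_res + 1000)/(δ₀ + 1000) = (16.4 + 1000)/(-4.7 + 1000) = 1016.4/995.3 = 1.021200
f = 1.021200^(1/-0.0098) = exp(ln(1.021200)/-0.0098) = exp(0.02098/-0.0098)
f = exp(-2.1406) = 0.1176

0.118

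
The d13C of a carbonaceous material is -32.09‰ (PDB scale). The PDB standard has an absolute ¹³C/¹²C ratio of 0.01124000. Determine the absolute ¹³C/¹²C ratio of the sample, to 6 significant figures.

R_sample = R_standard × (d13C/1000 + 1)
R_sample = 0.01124000 × (-32.09/1000 + 1) = 0.01124000 × 0.967910
R_sample = 0.0108793

0.0108793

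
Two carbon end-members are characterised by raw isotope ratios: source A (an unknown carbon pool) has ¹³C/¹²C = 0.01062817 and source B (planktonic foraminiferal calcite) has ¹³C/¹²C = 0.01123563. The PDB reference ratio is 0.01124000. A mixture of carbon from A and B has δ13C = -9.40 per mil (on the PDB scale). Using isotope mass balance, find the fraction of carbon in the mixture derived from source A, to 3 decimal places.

0.167

δ_A = (0.01062817/0.01124000 − 1)×1000 = (0.945567 − 1)×1000 = -54.433 per mil
δ_B = (0.01123563/0.01124000 − 1)×1000 = (0.999611 − 1)×1000 = -0.389 per mil
f_A = (δ_mix − δ_B)/(δ_A − δ_B) = (-9.40 − (-0.389))/(-54.433 − (-0.389))
f_A = -9.011 / -54.044 = 0.1667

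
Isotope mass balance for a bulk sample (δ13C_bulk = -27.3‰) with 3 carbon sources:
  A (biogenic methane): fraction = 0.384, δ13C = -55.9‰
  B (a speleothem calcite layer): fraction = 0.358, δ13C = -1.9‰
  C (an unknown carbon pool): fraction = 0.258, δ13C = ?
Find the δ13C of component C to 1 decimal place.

-20.0‰

Isotope mass balance: δ_bulk = Σ fᵢ·δᵢ.
-27.3 = 0.384×(-55.9) + 0.358×(-1.9) + 0.258×δ_C
0.258·δ_C = -27.3 − (-22.146) = -5.154
δ_C = -5.154 / 0.258 = -19.98‰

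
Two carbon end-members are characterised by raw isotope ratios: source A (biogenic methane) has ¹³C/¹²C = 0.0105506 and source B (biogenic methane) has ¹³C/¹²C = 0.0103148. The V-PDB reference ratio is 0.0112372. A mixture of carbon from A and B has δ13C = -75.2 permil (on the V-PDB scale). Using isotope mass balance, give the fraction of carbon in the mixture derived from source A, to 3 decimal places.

0.328

δ_A = (0.0105506/0.0112372 − 1)×1000 = (0.938899 − 1)×1000 = -61.101 permil
δ_B = (0.0103148/0.0112372 − 1)×1000 = (0.917915 − 1)×1000 = -82.085 permil
f_A = (δ_mix − δ_B)/(δ_A − δ_B) = (-75.2 − (-82.085))/(-61.101 − (-82.085))
f_A = 6.885 / 20.984 = 0.3281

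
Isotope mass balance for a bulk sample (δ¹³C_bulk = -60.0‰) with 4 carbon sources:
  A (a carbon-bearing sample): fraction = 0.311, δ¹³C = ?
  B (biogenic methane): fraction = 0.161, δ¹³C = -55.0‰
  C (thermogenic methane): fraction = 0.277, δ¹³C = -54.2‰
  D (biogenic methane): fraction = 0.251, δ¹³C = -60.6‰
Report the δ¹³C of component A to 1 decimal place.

Isotope mass balance: δ_bulk = Σ fᵢ·δᵢ.
-60.0 = 0.311×δ_A + 0.161×(-55.0) + 0.277×(-54.2) + 0.251×(-60.6)
0.311·δ_A = -60.0 − (-39.079) = -20.921
δ_A = -20.921 / 0.311 = -67.27‰

-67.3‰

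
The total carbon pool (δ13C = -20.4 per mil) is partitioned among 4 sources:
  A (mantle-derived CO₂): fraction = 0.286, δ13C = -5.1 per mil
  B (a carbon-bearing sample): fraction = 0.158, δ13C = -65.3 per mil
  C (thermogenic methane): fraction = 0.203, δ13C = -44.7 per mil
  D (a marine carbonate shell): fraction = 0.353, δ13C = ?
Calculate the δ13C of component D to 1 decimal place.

1.3 per mil

Isotope mass balance: δ_bulk = Σ fᵢ·δᵢ.
-20.4 = 0.286×(-5.1) + 0.158×(-65.3) + 0.203×(-44.7) + 0.353×δ_D
0.353·δ_D = -20.4 − (-20.850) = 0.450
δ_D = 0.450 / 0.353 = 1.28 per mil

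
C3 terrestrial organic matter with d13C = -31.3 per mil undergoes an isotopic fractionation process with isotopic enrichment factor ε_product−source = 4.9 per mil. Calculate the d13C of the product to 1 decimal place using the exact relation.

Exactly, δ_product = (δ_source + 1000)·(ε/1000 + 1) − 1000.
δ_product = (-31.3 + 1000) × (4.9/1000 + 1) − 1000
δ_product = -26.55 per mil

-26.6 per mil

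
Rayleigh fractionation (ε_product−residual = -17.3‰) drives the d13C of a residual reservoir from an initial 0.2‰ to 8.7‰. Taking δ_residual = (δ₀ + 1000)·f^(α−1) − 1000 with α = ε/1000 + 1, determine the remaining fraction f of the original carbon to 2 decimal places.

0.61

α − 1 = ε/1000 = -0.0173
(δ_res + 1000)/(δ₀ + 1000) = (8.7 + 1000)/(0.2 + 1000) = 1008.7/1000.2 = 1.008498
f = 1.008498^(1/-0.0173) = exp(ln(1.008498)/-0.0173) = exp(0.00846/-0.0173)
f = exp(-0.4892) = 0.6131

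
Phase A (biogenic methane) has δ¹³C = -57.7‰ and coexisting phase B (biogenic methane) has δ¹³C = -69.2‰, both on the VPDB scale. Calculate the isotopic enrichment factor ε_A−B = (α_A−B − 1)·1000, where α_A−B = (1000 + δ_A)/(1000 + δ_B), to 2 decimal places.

α_A−B = (1000 + -57.7) / (1000 + -69.2) = 942.3 / 930.8 = 1.012355
ε_A−B = (1.012355 − 1) × 1000 = 12.355‰
(The approximation ε ≈ δ_A − δ_B would give 11.5‰.)

12.35‰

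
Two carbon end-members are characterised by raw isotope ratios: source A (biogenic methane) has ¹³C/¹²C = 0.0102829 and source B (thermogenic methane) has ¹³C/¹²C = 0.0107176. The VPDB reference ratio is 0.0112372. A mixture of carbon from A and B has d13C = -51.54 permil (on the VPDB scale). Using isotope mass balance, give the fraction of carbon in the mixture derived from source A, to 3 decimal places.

0.137

δ_A = (0.0102829/0.0112372 − 1)×1000 = (0.915077 − 1)×1000 = -84.923 permil
δ_B = (0.0107176/0.0112372 − 1)×1000 = (0.953761 − 1)×1000 = -46.239 permil
f_A = (δ_mix − δ_B)/(δ_A − δ_B) = (-51.54 − (-46.239))/(-84.923 − (-46.239))
f_A = -5.301 / -38.684 = 0.1370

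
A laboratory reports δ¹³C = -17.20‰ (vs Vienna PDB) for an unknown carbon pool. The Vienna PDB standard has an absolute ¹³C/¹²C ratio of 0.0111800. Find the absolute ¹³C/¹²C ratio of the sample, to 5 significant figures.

0.010988

R_sample = R_standard × (δ¹³C/1000 + 1)
R_sample = 0.0111800 × (-17.20/1000 + 1) = 0.0111800 × 0.982800
R_sample = 0.0109877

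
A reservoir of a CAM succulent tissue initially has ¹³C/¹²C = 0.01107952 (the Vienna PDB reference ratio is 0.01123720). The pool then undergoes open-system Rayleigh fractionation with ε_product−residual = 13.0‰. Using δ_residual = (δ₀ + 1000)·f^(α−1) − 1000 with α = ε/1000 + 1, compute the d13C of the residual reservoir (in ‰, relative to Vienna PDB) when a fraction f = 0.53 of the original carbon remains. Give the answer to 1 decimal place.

δ₀ = (0.01107952/0.01123720 − 1)×1000 = (0.985968 − 1)×1000 = -14.032‰
α − 1 = ε/1000 = 0.0130
f^(α−1) = 0.53^(0.0130) = 0.991781
δ_res = (-14.032 + 1000) × 0.991781 − 1000 = 977.864 − 1000 = -22.14‰

-22.1‰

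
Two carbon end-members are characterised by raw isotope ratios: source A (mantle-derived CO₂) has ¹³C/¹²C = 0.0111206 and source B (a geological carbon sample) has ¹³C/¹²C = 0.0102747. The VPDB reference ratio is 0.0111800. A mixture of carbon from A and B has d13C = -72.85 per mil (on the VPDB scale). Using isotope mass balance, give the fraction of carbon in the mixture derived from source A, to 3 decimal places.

0.107

δ_A = (0.0111206/0.0111800 − 1)×1000 = (0.994687 − 1)×1000 = -5.313 per mil
δ_B = (0.0102747/0.0111800 − 1)×1000 = (0.919025 − 1)×1000 = -80.975 per mil
f_A = (δ_mix − δ_B)/(δ_A − δ_B) = (-72.85 − (-80.975))/(-5.313 − (-80.975))
f_A = 8.125 / 75.662 = 0.1074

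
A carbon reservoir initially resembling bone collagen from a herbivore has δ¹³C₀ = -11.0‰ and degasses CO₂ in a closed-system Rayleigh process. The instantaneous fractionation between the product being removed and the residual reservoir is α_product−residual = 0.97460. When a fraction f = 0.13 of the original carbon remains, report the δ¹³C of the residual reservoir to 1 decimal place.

Rayleigh residual: δ_res = (δ₀ + 1000)·f^(α−1) − 1000
α − 1 = -0.02540
f^(α−1) = 0.13^(-0.02540) = 1.053188
δ_res = (-11.0 + 1000) × 1.053188 − 1000 = 1041.603 − 1000 = 41.60‰

41.6‰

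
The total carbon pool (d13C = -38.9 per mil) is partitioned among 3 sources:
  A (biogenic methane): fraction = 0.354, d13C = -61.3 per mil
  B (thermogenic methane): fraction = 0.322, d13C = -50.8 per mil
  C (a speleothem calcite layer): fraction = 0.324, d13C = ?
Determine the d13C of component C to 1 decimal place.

Isotope mass balance: δ_bulk = Σ fᵢ·δᵢ.
-38.9 = 0.354×(-61.3) + 0.322×(-50.8) + 0.324×δ_C
0.324·δ_C = -38.9 − (-38.058) = -0.842
δ_C = -0.842 / 0.324 = -2.60 per mil

-2.6 per mil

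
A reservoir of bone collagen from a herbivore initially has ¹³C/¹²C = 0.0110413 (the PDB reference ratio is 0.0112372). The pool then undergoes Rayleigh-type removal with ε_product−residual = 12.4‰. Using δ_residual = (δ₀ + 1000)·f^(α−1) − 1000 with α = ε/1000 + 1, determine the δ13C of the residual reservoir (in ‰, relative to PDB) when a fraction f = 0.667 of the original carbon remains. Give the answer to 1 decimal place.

-22.4‰

δ₀ = (0.0110413/0.0112372 − 1)×1000 = (0.982567 − 1)×1000 = -17.433‰
α − 1 = ε/1000 = 0.0124
f^(α−1) = 0.667^(0.0124) = 0.994991
δ_res = (-17.433 + 1000) × 0.994991 − 1000 = 977.645 − 1000 = -22.35‰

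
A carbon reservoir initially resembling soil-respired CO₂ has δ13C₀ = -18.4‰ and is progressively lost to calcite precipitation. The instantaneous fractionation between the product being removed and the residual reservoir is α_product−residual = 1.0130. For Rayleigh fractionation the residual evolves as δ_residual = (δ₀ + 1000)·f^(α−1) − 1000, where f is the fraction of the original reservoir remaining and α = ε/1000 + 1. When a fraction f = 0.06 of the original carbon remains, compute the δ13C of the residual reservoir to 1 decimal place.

-53.7‰

Rayleigh residual: δ_res = (δ₀ + 1000)·f^(α−1) − 1000
α − 1 = 0.01300
f^(α−1) = 0.06^(0.01300) = 0.964086
δ_res = (-18.4 + 1000) × 0.964086 − 1000 = 946.347 − 1000 = -53.65‰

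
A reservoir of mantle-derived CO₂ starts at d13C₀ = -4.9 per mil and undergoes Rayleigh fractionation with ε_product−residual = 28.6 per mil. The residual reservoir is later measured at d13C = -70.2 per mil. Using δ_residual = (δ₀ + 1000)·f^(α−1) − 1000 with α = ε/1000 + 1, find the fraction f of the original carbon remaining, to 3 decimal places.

0.093

α − 1 = ε/1000 = 0.0286
(δ_res + 1000)/(δ₀ + 1000) = (-70.2 + 1000)/(-4.9 + 1000) = 929.8/995.1 = 0.934378
f = 0.934378^(1/0.0286) = exp(ln(0.934378)/0.0286) = exp(-0.06787/0.0286)
f = exp(-2.3732) = 0.0932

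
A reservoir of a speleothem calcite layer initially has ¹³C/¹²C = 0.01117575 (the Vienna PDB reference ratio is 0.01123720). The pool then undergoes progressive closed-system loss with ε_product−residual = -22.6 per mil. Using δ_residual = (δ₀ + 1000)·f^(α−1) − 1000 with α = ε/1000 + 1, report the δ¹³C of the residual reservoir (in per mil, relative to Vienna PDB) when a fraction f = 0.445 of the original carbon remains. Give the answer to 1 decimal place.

δ₀ = (0.01117575/0.01123720 − 1)×1000 = (0.994532 − 1)×1000 = -5.468 per mil
α − 1 = ε/1000 = -0.0226
f^(α−1) = 0.445^(-0.0226) = 1.018467
δ_res = (-5.468 + 1000) × 1.018467 − 1000 = 1012.898 − 1000 = 12.90 per mil

12.9 per mil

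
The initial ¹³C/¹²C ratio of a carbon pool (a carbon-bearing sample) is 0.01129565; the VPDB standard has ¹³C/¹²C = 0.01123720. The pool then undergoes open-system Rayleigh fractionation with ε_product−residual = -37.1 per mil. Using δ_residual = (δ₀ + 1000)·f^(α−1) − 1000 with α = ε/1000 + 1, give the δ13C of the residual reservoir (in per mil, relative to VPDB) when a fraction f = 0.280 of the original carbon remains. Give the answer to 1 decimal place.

53.8 per mil

δ₀ = (0.01129565/0.01123720 − 1)×1000 = (1.005201 − 1)×1000 = 5.201 per mil
α − 1 = ε/1000 = -0.0371
f^(α−1) = 0.280^(-0.0371) = 1.048360
δ_res = (5.201 + 1000) × 1.048360 − 1000 = 1053.813 − 1000 = 53.81 per mil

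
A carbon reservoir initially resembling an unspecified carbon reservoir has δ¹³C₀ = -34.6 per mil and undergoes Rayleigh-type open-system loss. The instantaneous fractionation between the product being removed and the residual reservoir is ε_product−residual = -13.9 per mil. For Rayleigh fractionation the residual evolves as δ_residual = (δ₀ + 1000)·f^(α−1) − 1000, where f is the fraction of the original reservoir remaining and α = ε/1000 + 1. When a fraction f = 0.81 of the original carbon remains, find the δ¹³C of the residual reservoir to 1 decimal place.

-31.8 per mil

Rayleigh residual: δ_res = (δ₀ + 1000)·f^(α−1) − 1000
α = ε/1000 + 1 = 0.98610, so α − 1 = -0.01390
f^(α−1) = 0.81^(-0.01390) = 1.002933
δ_res = (-34.6 + 1000) × 1.002933 − 1000 = 968.232 − 1000 = -31.77 per mil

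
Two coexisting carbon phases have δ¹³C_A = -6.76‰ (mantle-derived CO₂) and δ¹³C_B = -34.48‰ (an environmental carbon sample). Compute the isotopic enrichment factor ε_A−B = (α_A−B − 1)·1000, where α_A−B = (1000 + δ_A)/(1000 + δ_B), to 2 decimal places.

α_A−B = (1000 + -6.76) / (1000 + -34.48) = 993.24 / 965.52 = 1.028710
ε_A−B = (1.028710 − 1) × 1000 = 28.710‰
(The approximation ε ≈ δ_A − δ_B would give 27.72‰.)

28.71‰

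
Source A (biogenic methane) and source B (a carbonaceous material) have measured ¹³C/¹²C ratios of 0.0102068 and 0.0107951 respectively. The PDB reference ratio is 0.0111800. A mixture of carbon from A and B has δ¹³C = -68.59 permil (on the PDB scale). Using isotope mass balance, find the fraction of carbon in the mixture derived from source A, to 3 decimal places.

0.649

δ_A = (0.0102068/0.0111800 − 1)×1000 = (0.912952 − 1)×1000 = -87.048 permil
δ_B = (0.0107951/0.0111800 − 1)×1000 = (0.965572 − 1)×1000 = -34.428 permil
f_A = (δ_mix − δ_B)/(δ_A − δ_B) = (-68.59 − (-34.428))/(-87.048 − (-34.428))
f_A = -34.162 / -52.621 = 0.6492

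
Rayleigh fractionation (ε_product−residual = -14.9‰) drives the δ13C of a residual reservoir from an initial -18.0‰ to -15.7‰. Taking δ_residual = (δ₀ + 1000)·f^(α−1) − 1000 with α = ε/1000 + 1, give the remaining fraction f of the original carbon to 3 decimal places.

0.855

α − 1 = ε/1000 = -0.0149
(δ_res + 1000)/(δ₀ + 1000) = (-15.7 + 1000)/(-18.0 + 1000) = 984.3/982.0 = 1.002342
f = 1.002342^(1/-0.0149) = exp(ln(1.002342)/-0.0149) = exp(0.00234/-0.0149)
f = exp(-0.1570) = 0.8547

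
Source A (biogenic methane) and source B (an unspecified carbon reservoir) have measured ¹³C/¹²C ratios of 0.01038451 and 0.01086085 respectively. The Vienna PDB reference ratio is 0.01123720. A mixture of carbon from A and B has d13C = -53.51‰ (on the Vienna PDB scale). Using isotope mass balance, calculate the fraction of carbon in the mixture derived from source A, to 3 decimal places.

δ_A = (0.01038451/0.01123720 − 1)×1000 = (0.924119 − 1)×1000 = -75.881‰
δ_B = (0.01086085/0.01123720 − 1)×1000 = (0.966509 − 1)×1000 = -33.491‰
f_A = (δ_mix − δ_B)/(δ_A − δ_B) = (-53.51 − (-33.491))/(-75.881 − (-33.491))
f_A = -20.019 / -42.390 = 0.4723

0.472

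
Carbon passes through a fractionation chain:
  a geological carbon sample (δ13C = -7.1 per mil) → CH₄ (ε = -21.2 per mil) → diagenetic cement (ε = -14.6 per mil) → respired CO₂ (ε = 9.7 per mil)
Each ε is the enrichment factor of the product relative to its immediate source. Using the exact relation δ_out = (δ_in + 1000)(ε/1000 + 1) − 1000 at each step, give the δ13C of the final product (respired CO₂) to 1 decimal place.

-33.0 per mil

step 1: δ = (-7.10 + 1000)·(-21.2/1000 + 1) − 1000 = -28.15 per mil
step 2: δ = (-28.15 + 1000)·(-14.6/1000 + 1) − 1000 = -42.34 per mil
step 3: δ = (-42.34 + 1000)·(9.7/1000 + 1) − 1000 = -33.05 per mil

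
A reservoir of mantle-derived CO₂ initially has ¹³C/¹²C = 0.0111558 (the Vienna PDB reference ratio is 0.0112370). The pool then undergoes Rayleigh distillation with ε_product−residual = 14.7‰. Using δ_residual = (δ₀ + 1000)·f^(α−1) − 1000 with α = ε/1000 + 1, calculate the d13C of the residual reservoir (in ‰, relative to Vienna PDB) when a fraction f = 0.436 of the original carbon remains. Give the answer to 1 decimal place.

-19.3‰

δ₀ = (0.0111558/0.0112370 − 1)×1000 = (0.992774 − 1)×1000 = -7.226‰
α − 1 = ε/1000 = 0.0147
f^(α−1) = 0.436^(0.0147) = 0.987871
δ_res = (-7.226 + 1000) × 0.987871 − 1000 = 980.733 − 1000 = -19.27‰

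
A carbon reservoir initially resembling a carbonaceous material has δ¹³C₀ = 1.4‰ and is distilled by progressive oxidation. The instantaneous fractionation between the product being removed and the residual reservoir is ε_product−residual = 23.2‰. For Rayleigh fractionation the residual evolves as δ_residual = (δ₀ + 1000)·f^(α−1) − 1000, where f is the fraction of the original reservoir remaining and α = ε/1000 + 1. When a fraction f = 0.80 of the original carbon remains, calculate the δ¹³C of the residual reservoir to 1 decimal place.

Rayleigh residual: δ_res = (δ₀ + 1000)·f^(α−1) − 1000
α = ε/1000 + 1 = 1.02320, so α − 1 = 0.02320
f^(α−1) = 0.80^(0.02320) = 0.994836
δ_res = (1.4 + 1000) × 0.994836 − 1000 = 996.229 − 1000 = -3.77‰

-3.8‰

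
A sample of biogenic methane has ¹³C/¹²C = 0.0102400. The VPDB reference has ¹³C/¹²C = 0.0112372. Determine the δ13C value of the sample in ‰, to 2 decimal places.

δ13C = (R_sample / R_standard − 1) × 1000
R_sample / R_standard = 0.0102400 / 0.0112372 = 0.911259
δ13C = (0.911259 − 1) × 1000 = -88.741‰

-88.74‰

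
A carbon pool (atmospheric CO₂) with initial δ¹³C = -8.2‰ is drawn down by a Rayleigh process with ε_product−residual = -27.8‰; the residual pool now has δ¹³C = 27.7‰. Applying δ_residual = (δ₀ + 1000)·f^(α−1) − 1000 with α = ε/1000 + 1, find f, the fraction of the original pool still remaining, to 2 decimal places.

0.28

α − 1 = ε/1000 = -0.0278
(δ_res + 1000)/(δ₀ + 1000) = (27.7 + 1000)/(-8.2 + 1000) = 1027.7/991.8 = 1.036197
f = 1.036197^(1/-0.0278) = exp(ln(1.036197)/-0.0278) = exp(0.03556/-0.0278)
f = exp(-1.2790) = 0.2783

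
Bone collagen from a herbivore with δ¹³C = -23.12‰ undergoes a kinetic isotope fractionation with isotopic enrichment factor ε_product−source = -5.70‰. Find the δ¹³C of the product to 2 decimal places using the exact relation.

Exactly, δ_product = (δ_source + 1000)·(ε/1000 + 1) − 1000.
δ_product = (-23.12 + 1000) × (-5.70/1000 + 1) − 1000
δ_product = -28.688‰

-28.69‰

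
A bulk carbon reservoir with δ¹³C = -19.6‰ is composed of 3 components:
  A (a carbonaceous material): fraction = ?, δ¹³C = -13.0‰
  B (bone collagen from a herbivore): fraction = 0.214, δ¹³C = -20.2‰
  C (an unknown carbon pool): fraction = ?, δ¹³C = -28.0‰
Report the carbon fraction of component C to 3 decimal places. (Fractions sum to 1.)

0.337

Let f_C and f_A be the unknown fractions; fractions sum to 1 so f_C + f_A = 0.786.
Mass balance: Σ fᵢ·δᵢ = δ_bulk ⇒ f_C·(-28.0) + f_A·(-13.0) = -19.6 − (-4.323) = -15.277
Substitute f_A = 0.786 − f_C:
f_C·(-28.0 − -13.0) = -15.277 − 0.786×(-13.0) = -5.059
f_C = -5.059 / -15.0 = 0.3373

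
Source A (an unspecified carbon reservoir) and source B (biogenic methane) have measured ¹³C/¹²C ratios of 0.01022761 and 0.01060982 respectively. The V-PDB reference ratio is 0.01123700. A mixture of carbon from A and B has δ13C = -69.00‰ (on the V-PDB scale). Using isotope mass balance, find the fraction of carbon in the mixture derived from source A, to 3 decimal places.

0.388

δ_A = (0.01022761/0.01123700 − 1)×1000 = (0.910173 − 1)×1000 = -89.827‰
δ_B = (0.01060982/0.01123700 − 1)×1000 = (0.944186 − 1)×1000 = -55.814‰
f_A = (δ_mix − δ_B)/(δ_A − δ_B) = (-69.00 − (-55.814))/(-89.827 − (-55.814))
f_A = -13.186 / -34.014 = 0.3877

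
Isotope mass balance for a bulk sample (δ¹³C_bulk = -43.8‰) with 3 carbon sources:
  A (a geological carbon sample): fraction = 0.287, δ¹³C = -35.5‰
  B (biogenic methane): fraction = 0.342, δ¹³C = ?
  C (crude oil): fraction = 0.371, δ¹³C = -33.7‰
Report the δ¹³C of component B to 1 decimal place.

-61.7‰

Isotope mass balance: δ_bulk = Σ fᵢ·δᵢ.
-43.8 = 0.287×(-35.5) + 0.342×δ_B + 0.371×(-33.7)
0.342·δ_B = -43.8 − (-22.691) = -21.109
δ_B = -21.109 / 0.342 = -61.72‰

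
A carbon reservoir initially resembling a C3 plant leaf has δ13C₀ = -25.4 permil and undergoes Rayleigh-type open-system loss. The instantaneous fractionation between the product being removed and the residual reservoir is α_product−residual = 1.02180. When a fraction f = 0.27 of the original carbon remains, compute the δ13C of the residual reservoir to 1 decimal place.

-52.8 permil

Rayleigh residual: δ_res = (δ₀ + 1000)·f^(α−1) − 1000
α − 1 = 0.02180
f^(α−1) = 0.27^(0.02180) = 0.971860
δ_res = (-25.4 + 1000) × 0.971860 − 1000 = 947.175 − 1000 = -52.83 permil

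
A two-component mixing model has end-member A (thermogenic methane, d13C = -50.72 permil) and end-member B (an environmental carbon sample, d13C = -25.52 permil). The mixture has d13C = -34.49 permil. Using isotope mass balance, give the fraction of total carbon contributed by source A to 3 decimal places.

δ_mix = f_A·δ_A + (1 − f_A)·δ_B  ⇒  f_A = (δ_mix − δ_B)/(δ_A − δ_B)
f_A = (-34.49 − (-25.52)) / (-50.72 − (-25.52))
f_A = -8.97 / -25.20 = 0.3560

0.356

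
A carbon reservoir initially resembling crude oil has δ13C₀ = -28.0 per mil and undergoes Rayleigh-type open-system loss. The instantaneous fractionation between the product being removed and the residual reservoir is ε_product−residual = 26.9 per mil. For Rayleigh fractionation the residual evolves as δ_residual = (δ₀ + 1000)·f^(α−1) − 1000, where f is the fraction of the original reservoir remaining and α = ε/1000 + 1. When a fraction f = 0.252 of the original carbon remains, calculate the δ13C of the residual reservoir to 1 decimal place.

-63.4 per mil

Rayleigh residual: δ_res = (δ₀ + 1000)·f^(α−1) − 1000
α = ε/1000 + 1 = 1.02690, so α − 1 = 0.02690
f^(α−1) = 0.252^(0.02690) = 0.963602
δ_res = (-28.0 + 1000) × 0.963602 − 1000 = 936.621 − 1000 = -63.38 per mil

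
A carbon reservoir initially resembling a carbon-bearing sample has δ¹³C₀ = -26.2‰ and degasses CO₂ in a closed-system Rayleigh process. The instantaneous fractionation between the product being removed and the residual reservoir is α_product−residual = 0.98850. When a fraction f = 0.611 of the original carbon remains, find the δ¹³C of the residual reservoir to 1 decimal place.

-20.7‰

Rayleigh residual: δ_res = (δ₀ + 1000)·f^(α−1) − 1000
α − 1 = -0.01150
f^(α−1) = 0.611^(-0.01150) = 1.005682
δ_res = (-26.2 + 1000) × 1.005682 − 1000 = 979.333 − 1000 = -20.67‰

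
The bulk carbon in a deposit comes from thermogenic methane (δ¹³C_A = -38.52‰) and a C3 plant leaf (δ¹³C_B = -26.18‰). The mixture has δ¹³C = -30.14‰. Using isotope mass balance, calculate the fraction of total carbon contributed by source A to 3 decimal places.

δ_mix = f_A·δ_A + (1 − f_A)·δ_B  ⇒  f_A = (δ_mix − δ_B)/(δ_A − δ_B)
f_A = (-30.14 − (-26.18)) / (-38.52 − (-26.18))
f_A = -3.96 / -12.34 = 0.3209

0.321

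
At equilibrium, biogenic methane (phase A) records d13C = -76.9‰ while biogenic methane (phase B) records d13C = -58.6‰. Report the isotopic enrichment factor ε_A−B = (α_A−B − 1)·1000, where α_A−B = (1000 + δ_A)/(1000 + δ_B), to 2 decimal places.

-19.44‰

α_A−B = (1000 + -76.9) / (1000 + -58.6) = 923.1 / 941.4 = 0.980561
ε_A−B = (0.980561 − 1) × 1000 = -19.439‰
(The approximation ε ≈ δ_A − δ_B would give -18.3‰.)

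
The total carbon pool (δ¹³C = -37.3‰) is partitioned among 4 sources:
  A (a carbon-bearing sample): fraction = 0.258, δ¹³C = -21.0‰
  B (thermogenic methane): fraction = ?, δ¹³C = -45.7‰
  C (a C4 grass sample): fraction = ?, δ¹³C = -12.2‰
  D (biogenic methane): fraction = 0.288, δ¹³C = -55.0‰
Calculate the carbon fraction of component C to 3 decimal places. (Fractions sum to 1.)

0.140

Let f_C and f_B be the unknown fractions; fractions sum to 1 so f_C + f_B = 0.454.
Mass balance: Σ fᵢ·δᵢ = δ_bulk ⇒ f_C·(-12.2) + f_B·(-45.7) = -37.3 − (-21.258) = -16.042
Substitute f_B = 0.454 − f_C:
f_C·(-12.2 − -45.7) = -16.042 − 0.454×(-45.7) = 4.706
f_C = 4.706 / 33.5 = 0.1405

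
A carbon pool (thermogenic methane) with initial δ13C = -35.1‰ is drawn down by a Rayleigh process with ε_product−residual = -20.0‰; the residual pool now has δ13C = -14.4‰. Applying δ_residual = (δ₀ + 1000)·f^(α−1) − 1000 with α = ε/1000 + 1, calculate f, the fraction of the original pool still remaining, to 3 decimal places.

0.346

α − 1 = ε/1000 = -0.0200
(δ_res + 1000)/(δ₀ + 1000) = (-14.4 + 1000)/(-35.1 + 1000) = 985.6/964.9 = 1.021453
f = 1.021453^(1/-0.0200) = exp(ln(1.021453)/-0.0200) = exp(0.02123/-0.0200)
f = exp(-1.0613) = 0.3460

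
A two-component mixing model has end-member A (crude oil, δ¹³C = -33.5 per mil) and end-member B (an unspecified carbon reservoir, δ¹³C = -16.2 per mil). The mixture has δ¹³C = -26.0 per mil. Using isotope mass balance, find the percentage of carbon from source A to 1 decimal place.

δ_mix = f_A·δ_A + (1 − f_A)·δ_B  ⇒  f_A = (δ_mix − δ_B)/(δ_A − δ_B)
f_A = (-26.0 − (-16.2)) / (-33.5 − (-16.2))
f_A = -9.8 / -17.3 = 0.5665

56.6%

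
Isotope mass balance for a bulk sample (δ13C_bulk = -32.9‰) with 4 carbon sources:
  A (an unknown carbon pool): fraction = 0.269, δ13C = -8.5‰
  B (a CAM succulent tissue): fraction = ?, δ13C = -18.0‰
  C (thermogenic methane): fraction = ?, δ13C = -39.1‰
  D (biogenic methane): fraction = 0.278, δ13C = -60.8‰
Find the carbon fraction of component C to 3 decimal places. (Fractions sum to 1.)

0.263

Let f_C and f_B be the unknown fractions; fractions sum to 1 so f_C + f_B = 0.453.
Mass balance: Σ fᵢ·δᵢ = δ_bulk ⇒ f_C·(-39.1) + f_B·(-18.0) = -32.9 − (-19.189) = -13.711
Substitute f_B = 0.453 − f_C:
f_C·(-39.1 − -18.0) = -13.711 − 0.453×(-18.0) = -5.557
f_C = -5.557 / -21.1 = 0.2634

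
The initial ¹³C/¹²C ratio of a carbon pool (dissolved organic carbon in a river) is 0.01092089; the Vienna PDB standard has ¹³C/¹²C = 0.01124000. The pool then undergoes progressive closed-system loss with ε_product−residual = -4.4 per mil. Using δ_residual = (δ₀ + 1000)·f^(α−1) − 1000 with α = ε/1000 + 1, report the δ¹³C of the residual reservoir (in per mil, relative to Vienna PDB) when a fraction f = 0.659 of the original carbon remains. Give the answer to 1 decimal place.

-26.6 per mil

δ₀ = (0.01092089/0.01124000 − 1)×1000 = (0.971609 − 1)×1000 = -28.391 per mil
α − 1 = ε/1000 = -0.0044
f^(α−1) = 0.659^(-0.0044) = 1.001837
δ_res = (-28.391 + 1000) × 1.001837 − 1000 = 973.394 − 1000 = -26.61 per mil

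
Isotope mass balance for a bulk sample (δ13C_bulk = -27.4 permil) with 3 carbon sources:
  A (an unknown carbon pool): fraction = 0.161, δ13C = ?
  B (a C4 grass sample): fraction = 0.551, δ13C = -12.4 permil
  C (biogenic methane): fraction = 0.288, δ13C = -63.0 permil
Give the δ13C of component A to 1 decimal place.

Isotope mass balance: δ_bulk = Σ fᵢ·δᵢ.
-27.4 = 0.161×δ_A + 0.551×(-12.4) + 0.288×(-63.0)
0.161·δ_A = -27.4 − (-24.976) = -2.424
δ_A = -2.424 / 0.161 = -15.05 permil

-15.1 permil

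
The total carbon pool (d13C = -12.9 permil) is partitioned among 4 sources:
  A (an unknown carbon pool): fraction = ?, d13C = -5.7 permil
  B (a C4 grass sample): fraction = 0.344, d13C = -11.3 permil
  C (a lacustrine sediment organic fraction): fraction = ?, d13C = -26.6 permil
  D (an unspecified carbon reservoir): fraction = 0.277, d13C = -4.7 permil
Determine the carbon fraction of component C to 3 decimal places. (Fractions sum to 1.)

0.266

Let f_C and f_A be the unknown fractions; fractions sum to 1 so f_C + f_A = 0.379.
Mass balance: Σ fᵢ·δᵢ = δ_bulk ⇒ f_C·(-26.6) + f_A·(-5.7) = -12.9 − (-5.189) = -7.711
Substitute f_A = 0.379 − f_C:
f_C·(-26.6 − -5.7) = -7.711 − 0.379×(-5.7) = -5.551
f_C = -5.551 / -20.9 = 0.2656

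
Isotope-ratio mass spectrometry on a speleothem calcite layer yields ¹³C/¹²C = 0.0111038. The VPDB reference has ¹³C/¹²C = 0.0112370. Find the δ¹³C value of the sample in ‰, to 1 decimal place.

-11.9‰

δ¹³C = (R_sample / R_standard − 1) × 1000
R_sample / R_standard = 0.0111038 / 0.0112370 = 0.988146
δ¹³C = (0.988146 − 1) × 1000 = -11.85‰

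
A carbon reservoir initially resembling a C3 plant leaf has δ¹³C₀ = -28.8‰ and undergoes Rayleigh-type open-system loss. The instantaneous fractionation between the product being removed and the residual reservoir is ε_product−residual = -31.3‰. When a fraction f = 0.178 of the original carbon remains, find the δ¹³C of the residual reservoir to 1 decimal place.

Rayleigh residual: δ_res = (δ₀ + 1000)·f^(α−1) − 1000
α = ε/1000 + 1 = 0.96870, so α − 1 = -0.03130
f^(α−1) = 0.178^(-0.03130) = 1.055509
δ_res = (-28.8 + 1000) × 1.055509 − 1000 = 1025.110 − 1000 = 25.11‰

25.1‰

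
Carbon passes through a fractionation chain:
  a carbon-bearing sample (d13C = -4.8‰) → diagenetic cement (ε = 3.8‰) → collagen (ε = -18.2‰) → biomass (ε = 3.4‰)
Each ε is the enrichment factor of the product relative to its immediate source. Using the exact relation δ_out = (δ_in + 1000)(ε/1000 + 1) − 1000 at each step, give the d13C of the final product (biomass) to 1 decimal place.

-15.9‰

step 1: δ = (-4.80 + 1000)·(3.8/1000 + 1) − 1000 = -1.02‰
step 2: δ = (-1.02 + 1000)·(-18.2/1000 + 1) − 1000 = -19.20‰
step 3: δ = (-19.20 + 1000)·(3.4/1000 + 1) − 1000 = -15.86‰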